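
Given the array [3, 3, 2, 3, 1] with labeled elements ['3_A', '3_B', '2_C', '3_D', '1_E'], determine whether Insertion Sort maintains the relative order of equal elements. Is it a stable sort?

Trace Insertion Sort on the labeled array (the key is the number; the letter only tracks identity):
  Insert 3_B at index 1: [3_A, 3_B, 2_C, 3_D, 1_E]
  Insert 2_C at index 0: [2_C, 3_A, 3_B, 3_D, 1_E]
  Insert 3_D at index 3: [2_C, 3_A, 3_B, 3_D, 1_E]
  Insert 1_E at index 0: [1_E, 2_C, 3_A, 3_B, 3_D]
Final order: [1_E, 2_C, 3_A, 3_B, 3_D]
Equal keys:
  value 3: originally 3_A, 3_B, 3_D; after sorting 3_A, 3_B, 3_D -> order preserved
All equal keys kept their original relative order. Insertion Sort is stable: elements are shifted only while they are strictly greater than the key, so a key is inserted after any equal elements already placed.
Answer: Stable


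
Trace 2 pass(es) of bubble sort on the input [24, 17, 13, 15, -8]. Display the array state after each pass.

After pass 1: [17, 13, 15, -8, 24] (4 swaps)
After pass 2: [13, 15, -8, 17, 24] (3 swaps)
Total swaps: 7


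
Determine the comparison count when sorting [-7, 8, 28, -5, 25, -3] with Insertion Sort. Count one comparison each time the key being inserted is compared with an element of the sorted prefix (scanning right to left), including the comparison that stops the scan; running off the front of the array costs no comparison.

Insert 8: -7 <= 8 (stop) = 1 comparison(s) -> [-7, 8, 28, -5, 25, -3]
Insert 28: 8 <= 28 (stop) = 1 comparison(s) -> [-7, 8, 28, -5, 25, -3]
Insert -5: 28 > -5 (shift), 8 > -5 (shift), -7 <= -5 (stop) = 3 comparison(s) -> [-7, -5, 8, 28, 25, -3]
Insert 25: 28 > 25 (shift), 8 <= 25 (stop) = 2 comparison(s) -> [-7, -5, 8, 25, 28, -3]
Insert -3: 28 > -3 (shift), 25 > -3 (shift), 8 > -3 (shift), -5 <= -3 (stop) = 4 comparison(s) -> [-7, -5, -3, 8, 25, 28]
Total comparisons: 1 + 1 + 3 + 2 + 4 = 11


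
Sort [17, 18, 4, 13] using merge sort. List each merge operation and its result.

Divide and conquer:
  Merge [17] + [18] -> [17, 18]
  Merge [4] + [13] -> [4, 13]
  Merge [17, 18] + [4, 13] -> [4, 13, 17, 18]


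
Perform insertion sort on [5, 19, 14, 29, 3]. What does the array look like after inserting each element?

First element 5 is already 'sorted'
Insert 19: shifted 0 elements -> [5, 19, 14, 29, 3]
Insert 14: shifted 1 elements -> [5, 14, 19, 29, 3]
Insert 29: shifted 0 elements -> [5, 14, 19, 29, 3]
Insert 3: shifted 4 elements -> [3, 5, 14, 19, 29]


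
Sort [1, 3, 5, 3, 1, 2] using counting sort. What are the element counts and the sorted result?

Count array: [0, 2, 1, 2, 0, 1]
(count[i] = number of elements equal to i)
Cumulative count: [0, 2, 3, 5, 5, 6]
Sorted: [1, 1, 2, 3, 3, 5]


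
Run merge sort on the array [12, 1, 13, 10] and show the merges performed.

Divide and conquer:
  Merge [12] + [1] -> [1, 12]
  Merge [13] + [10] -> [10, 13]
  Merge [1, 12] + [10, 13] -> [1, 10, 12, 13]


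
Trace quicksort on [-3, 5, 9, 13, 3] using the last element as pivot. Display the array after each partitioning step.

Partition 1: pivot=3 at index 1 -> [-3, 3, 9, 13, 5]
Partition 2: pivot=5 at index 2 -> [-3, 3, 5, 13, 9]
Partition 3: pivot=9 at index 3 -> [-3, 3, 5, 9, 13]


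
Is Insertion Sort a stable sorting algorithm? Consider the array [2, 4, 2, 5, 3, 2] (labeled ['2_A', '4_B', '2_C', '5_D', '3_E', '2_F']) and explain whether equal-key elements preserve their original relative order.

Trace Insertion Sort on the labeled array (the key is the number; the letter only tracks identity):
  Insert 4_B at index 1: [2_A, 4_B, 2_C, 5_D, 3_E, 2_F]
  Insert 2_C at index 1: [2_A, 2_C, 4_B, 5_D, 3_E, 2_F]
  Insert 5_D at index 3: [2_A, 2_C, 4_B, 5_D, 3_E, 2_F]
  Insert 3_E at index 2: [2_A, 2_C, 3_E, 4_B, 5_D, 2_F]
  Insert 2_F at index 2: [2_A, 2_C, 2_F, 3_E, 4_B, 5_D]
Final order: [2_A, 2_C, 2_F, 3_E, 4_B, 5_D]
Equal keys:
  value 2: originally 2_A, 2_C, 2_F; after sorting 2_A, 2_C, 2_F -> order preserved
All equal keys kept their original relative order. Insertion Sort is stable: elements are shifted only while they are strictly greater than the key, so a key is inserted after any equal elements already placed.
Answer: Stable


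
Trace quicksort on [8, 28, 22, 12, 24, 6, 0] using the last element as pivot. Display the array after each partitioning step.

Partition 1: pivot=0 at index 0 -> [0, 28, 22, 12, 24, 6, 8]
Partition 2: pivot=8 at index 2 -> [0, 6, 8, 12, 24, 28, 22]
Partition 3: pivot=22 at index 4 -> [0, 6, 8, 12, 22, 28, 24]
Partition 4: pivot=24 at index 5 -> [0, 6, 8, 12, 22, 24, 28]


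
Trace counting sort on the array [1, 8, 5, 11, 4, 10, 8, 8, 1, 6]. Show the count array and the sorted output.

Count array: [0, 2, 0, 0, 1, 1, 1, 0, 3, 0, 1, 1]
(count[i] = number of elements equal to i)
Cumulative count: [0, 2, 2, 2, 3, 4, 5, 5, 8, 8, 9, 10]
Sorted: [1, 1, 4, 5, 6, 8, 8, 8, 10, 11]


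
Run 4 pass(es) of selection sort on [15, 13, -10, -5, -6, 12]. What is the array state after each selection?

Pass 1: Select minimum -10 at index 2, swap -> [-10, 13, 15, -5, -6, 12]
Pass 2: Select minimum -6 at index 4, swap -> [-10, -6, 15, -5, 13, 12]
Pass 3: Select minimum -5 at index 3, swap -> [-10, -6, -5, 15, 13, 12]
Pass 4: Select minimum 12 at index 5, swap -> [-10, -6, -5, 12, 13, 15]


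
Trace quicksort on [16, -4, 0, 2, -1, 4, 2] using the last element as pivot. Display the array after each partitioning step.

Partition 1: pivot=2 at index 4 -> [-4, 0, 2, -1, 2, 4, 16]
Partition 2: pivot=-1 at index 1 -> [-4, -1, 2, 0, 2, 4, 16]
Partition 3: pivot=0 at index 2 -> [-4, -1, 0, 2, 2, 4, 16]
Partition 4: pivot=16 at index 6 -> [-4, -1, 0, 2, 2, 4, 16]


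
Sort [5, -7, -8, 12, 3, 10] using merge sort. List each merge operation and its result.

Divide and conquer:
  Merge [-7] + [-8] -> [-8, -7]
  Merge [5] + [-8, -7] -> [-8, -7, 5]
  Merge [3] + [10] -> [3, 10]
  Merge [12] + [3, 10] -> [3, 10, 12]
  Merge [-8, -7, 5] + [3, 10, 12] -> [-8, -7, 3, 5, 10, 12]


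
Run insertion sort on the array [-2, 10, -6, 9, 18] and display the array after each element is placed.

First element -2 is already 'sorted'
Insert 10: shifted 0 elements -> [-2, 10, -6, 9, 18]
Insert -6: shifted 2 elements -> [-6, -2, 10, 9, 18]
Insert 9: shifted 1 elements -> [-6, -2, 9, 10, 18]
Insert 18: shifted 0 elements -> [-6, -2, 9, 10, 18]


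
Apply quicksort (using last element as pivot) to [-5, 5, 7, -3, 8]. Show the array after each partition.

Partition 1: pivot=8 at index 4 -> [-5, 5, 7, -3, 8]
Partition 2: pivot=-3 at index 1 -> [-5, -3, 7, 5, 8]
Partition 3: pivot=5 at index 2 -> [-5, -3, 5, 7, 8]


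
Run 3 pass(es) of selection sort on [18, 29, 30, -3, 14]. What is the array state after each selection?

Pass 1: Select minimum -3 at index 3, swap -> [-3, 29, 30, 18, 14]
Pass 2: Select minimum 14 at index 4, swap -> [-3, 14, 30, 18, 29]
Pass 3: Select minimum 18 at index 3, swap -> [-3, 14, 18, 30, 29]


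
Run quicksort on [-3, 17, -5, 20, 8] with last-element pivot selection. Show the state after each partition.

Partition 1: pivot=8 at index 2 -> [-3, -5, 8, 20, 17]
Partition 2: pivot=-5 at index 0 -> [-5, -3, 8, 20, 17]
Partition 3: pivot=17 at index 3 -> [-5, -3, 8, 17, 20]


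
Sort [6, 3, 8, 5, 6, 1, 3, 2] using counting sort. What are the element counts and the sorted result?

Count array: [0, 1, 1, 2, 0, 1, 2, 0, 1]
(count[i] = number of elements equal to i)
Cumulative count: [0, 1, 2, 4, 4, 5, 7, 7, 8]
Sorted: [1, 2, 3, 3, 5, 6, 6, 8]


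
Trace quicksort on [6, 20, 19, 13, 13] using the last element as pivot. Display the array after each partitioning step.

Partition 1: pivot=13 at index 2 -> [6, 13, 13, 20, 19]
Partition 2: pivot=13 at index 1 -> [6, 13, 13, 20, 19]
Partition 3: pivot=19 at index 3 -> [6, 13, 13, 19, 20]


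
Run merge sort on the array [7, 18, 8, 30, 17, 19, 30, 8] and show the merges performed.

Divide and conquer:
  Merge [7] + [18] -> [7, 18]
  Merge [8] + [30] -> [8, 30]
  Merge [7, 18] + [8, 30] -> [7, 8, 18, 30]
  Merge [17] + [19] -> [17, 19]
  Merge [30] + [8] -> [8, 30]
  Merge [17, 19] + [8, 30] -> [8, 17, 19, 30]
  Merge [7, 8, 18, 30] + [8, 17, 19, 30] -> [7, 8, 8, 17, 18, 19, 30, 30]


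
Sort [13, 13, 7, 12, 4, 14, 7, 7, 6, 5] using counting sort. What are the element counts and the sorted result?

Count array: [0, 0, 0, 0, 1, 1, 1, 3, 0, 0, 0, 0, 1, 2, 1]
(count[i] = number of elements equal to i)
Cumulative count: [0, 0, 0, 0, 1, 2, 3, 6, 6, 6, 6, 6, 7, 9, 10]
Sorted: [4, 5, 6, 7, 7, 7, 12, 13, 13, 14]


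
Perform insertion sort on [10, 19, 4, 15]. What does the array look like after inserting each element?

First element 10 is already 'sorted'
Insert 19: shifted 0 elements -> [10, 19, 4, 15]
Insert 4: shifted 2 elements -> [4, 10, 19, 15]
Insert 15: shifted 1 elements -> [4, 10, 15, 19]


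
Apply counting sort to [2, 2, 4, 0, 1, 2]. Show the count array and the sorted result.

Count array: [1, 1, 3, 0, 1]
(count[i] = number of elements equal to i)
Cumulative count: [1, 2, 5, 5, 6]
Sorted: [0, 1, 2, 2, 2, 4]


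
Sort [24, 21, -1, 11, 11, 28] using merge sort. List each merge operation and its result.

Divide and conquer:
  Merge [21] + [-1] -> [-1, 21]
  Merge [24] + [-1, 21] -> [-1, 21, 24]
  Merge [11] + [28] -> [11, 28]
  Merge [11] + [11, 28] -> [11, 11, 28]
  Merge [-1, 21, 24] + [11, 11, 28] -> [-1, 11, 11, 21, 24, 28]


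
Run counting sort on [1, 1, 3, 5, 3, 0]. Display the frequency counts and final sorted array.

Count array: [1, 2, 0, 2, 0, 1]
(count[i] = number of elements equal to i)
Cumulative count: [1, 3, 3, 5, 5, 6]
Sorted: [0, 1, 1, 3, 3, 5]


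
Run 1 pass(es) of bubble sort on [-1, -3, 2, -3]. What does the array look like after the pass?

After pass 1: [-3, -1, -3, 2] (2 swaps)
Total swaps: 2


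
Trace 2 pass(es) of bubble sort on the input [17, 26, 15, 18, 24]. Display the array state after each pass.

After pass 1: [17, 15, 18, 24, 26] (3 swaps)
After pass 2: [15, 17, 18, 24, 26] (1 swaps)
Total swaps: 4


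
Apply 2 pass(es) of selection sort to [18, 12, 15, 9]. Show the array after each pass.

Pass 1: Select minimum 9 at index 3, swap -> [9, 12, 15, 18]
Pass 2: Select minimum 12 at index 1, swap -> [9, 12, 15, 18]


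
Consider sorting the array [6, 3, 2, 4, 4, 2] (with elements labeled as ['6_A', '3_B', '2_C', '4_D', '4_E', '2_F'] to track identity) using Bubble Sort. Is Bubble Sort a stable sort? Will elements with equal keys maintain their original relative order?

Trace Bubble Sort on the labeled array (the key is the number; the letter only tracks identity):
  After pass 1: [3_B, 2_C, 4_D, 4_E, 2_F, 6_A]
  After pass 2: [2_C, 3_B, 4_D, 2_F, 4_E, 6_A]
  After pass 3: [2_C, 3_B, 2_F, 4_D, 4_E, 6_A]
  After pass 4: [2_C, 2_F, 3_B, 4_D, 4_E, 6_A]
  After pass 5: [2_C, 2_F, 3_B, 4_D, 4_E, 6_A] (no swaps, done)
Final order: [2_C, 2_F, 3_B, 4_D, 4_E, 6_A]
Equal keys:
  value 2: originally 2_C, 2_F; after sorting 2_C, 2_F -> order preserved
  value 4: originally 4_D, 4_E; after sorting 4_D, 4_E -> order preserved
All equal keys kept their original relative order. Bubble Sort is stable: it only swaps adjacent elements when the left one is strictly greater, so equal keys never move past each other.
Answer: Stable


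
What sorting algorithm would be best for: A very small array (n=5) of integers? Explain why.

Best choice: Insertion sort
Reason: For tiny inputs the O(n^2) overhead is negligible and insertion sort has minimal constant factors


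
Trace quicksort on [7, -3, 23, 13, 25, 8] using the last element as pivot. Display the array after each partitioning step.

Partition 1: pivot=8 at index 2 -> [7, -3, 8, 13, 25, 23]
Partition 2: pivot=-3 at index 0 -> [-3, 7, 8, 13, 25, 23]
Partition 3: pivot=23 at index 4 -> [-3, 7, 8, 13, 23, 25]


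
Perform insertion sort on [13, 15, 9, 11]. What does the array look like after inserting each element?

First element 13 is already 'sorted'
Insert 15: shifted 0 elements -> [13, 15, 9, 11]
Insert 9: shifted 2 elements -> [9, 13, 15, 11]
Insert 11: shifted 2 elements -> [9, 11, 13, 15]


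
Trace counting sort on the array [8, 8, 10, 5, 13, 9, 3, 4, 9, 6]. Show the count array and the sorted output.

Count array: [0, 0, 0, 1, 1, 1, 1, 0, 2, 2, 1, 0, 0, 1]
(count[i] = number of elements equal to i)
Cumulative count: [0, 0, 0, 1, 2, 3, 4, 4, 6, 8, 9, 9, 9, 10]
Sorted: [3, 4, 5, 6, 8, 8, 9, 9, 10, 13]


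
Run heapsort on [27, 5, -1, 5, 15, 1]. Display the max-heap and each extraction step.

Build heap: [27, 15, 1, 5, 5, -1]
Extract 27: [15, 5, 1, -1, 5, 27]
Extract 15: [5, 5, 1, -1, 15, 27]
Extract 5: [5, -1, 1, 5, 15, 27]
Extract 5: [1, -1, 5, 5, 15, 27]
Extract 1: [-1, 1, 5, 5, 15, 27]


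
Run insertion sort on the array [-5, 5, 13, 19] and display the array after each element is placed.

First element -5 is already 'sorted'
Insert 5: shifted 0 elements -> [-5, 5, 13, 19]
Insert 13: shifted 0 elements -> [-5, 5, 13, 19]
Insert 19: shifted 0 elements -> [-5, 5, 13, 19]


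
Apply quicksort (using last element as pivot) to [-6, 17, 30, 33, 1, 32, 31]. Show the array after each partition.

Partition 1: pivot=31 at index 4 -> [-6, 17, 30, 1, 31, 32, 33]
Partition 2: pivot=1 at index 1 -> [-6, 1, 30, 17, 31, 32, 33]
Partition 3: pivot=17 at index 2 -> [-6, 1, 17, 30, 31, 32, 33]
Partition 4: pivot=33 at index 6 -> [-6, 1, 17, 30, 31, 32, 33]


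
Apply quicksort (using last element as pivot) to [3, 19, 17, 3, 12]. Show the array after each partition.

Partition 1: pivot=12 at index 2 -> [3, 3, 12, 19, 17]
Partition 2: pivot=3 at index 1 -> [3, 3, 12, 19, 17]
Partition 3: pivot=17 at index 3 -> [3, 3, 12, 17, 19]


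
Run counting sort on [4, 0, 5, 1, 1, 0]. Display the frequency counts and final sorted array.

Count array: [2, 2, 0, 0, 1, 1]
(count[i] = number of elements equal to i)
Cumulative count: [2, 4, 4, 4, 5, 6]
Sorted: [0, 0, 1, 1, 4, 5]


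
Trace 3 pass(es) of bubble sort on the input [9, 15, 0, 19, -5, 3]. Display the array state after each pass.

After pass 1: [9, 0, 15, -5, 3, 19] (3 swaps)
After pass 2: [0, 9, -5, 3, 15, 19] (3 swaps)
After pass 3: [0, -5, 3, 9, 15, 19] (2 swaps)
Total swaps: 8


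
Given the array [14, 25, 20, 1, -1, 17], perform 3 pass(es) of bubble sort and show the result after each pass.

After pass 1: [14, 20, 1, -1, 17, 25] (4 swaps)
After pass 2: [14, 1, -1, 17, 20, 25] (3 swaps)
After pass 3: [1, -1, 14, 17, 20, 25] (2 swaps)
Total swaps: 9


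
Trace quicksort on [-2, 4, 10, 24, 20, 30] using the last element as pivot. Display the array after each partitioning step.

Partition 1: pivot=30 at index 5 -> [-2, 4, 10, 24, 20, 30]
Partition 2: pivot=20 at index 3 -> [-2, 4, 10, 20, 24, 30]
Partition 3: pivot=10 at index 2 -> [-2, 4, 10, 20, 24, 30]
Partition 4: pivot=4 at index 1 -> [-2, 4, 10, 20, 24, 30]


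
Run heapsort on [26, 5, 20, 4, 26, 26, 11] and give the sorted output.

Build heap: [26, 26, 26, 4, 5, 20, 11]
Extract 26: [26, 11, 26, 4, 5, 20, 26]
Extract 26: [26, 11, 20, 4, 5, 26, 26]
Extract 26: [20, 11, 5, 4, 26, 26, 26]
Extract 20: [11, 4, 5, 20, 26, 26, 26]
Extract 11: [5, 4, 11, 20, 26, 26, 26]
Extract 5: [4, 5, 11, 20, 26, 26, 26]


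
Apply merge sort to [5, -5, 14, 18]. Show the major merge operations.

Divide and conquer:
  Merge [5] + [-5] -> [-5, 5]
  Merge [14] + [18] -> [14, 18]
  Merge [-5, 5] + [14, 18] -> [-5, 5, 14, 18]


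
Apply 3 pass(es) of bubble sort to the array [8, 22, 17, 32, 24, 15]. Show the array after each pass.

After pass 1: [8, 17, 22, 24, 15, 32] (3 swaps)
After pass 2: [8, 17, 22, 15, 24, 32] (1 swaps)
After pass 3: [8, 17, 15, 22, 24, 32] (1 swaps)
Total swaps: 5


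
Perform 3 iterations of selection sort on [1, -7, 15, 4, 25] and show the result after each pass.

Pass 1: Select minimum -7 at index 1, swap -> [-7, 1, 15, 4, 25]
Pass 2: Select minimum 1 at index 1, swap -> [-7, 1, 15, 4, 25]
Pass 3: Select minimum 4 at index 3, swap -> [-7, 1, 4, 15, 25]


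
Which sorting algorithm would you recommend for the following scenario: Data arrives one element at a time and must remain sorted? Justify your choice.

Best choice: Insertion sort
Reason: Insertion sort naturally handles online/streaming input by inserting each new element into sorted position


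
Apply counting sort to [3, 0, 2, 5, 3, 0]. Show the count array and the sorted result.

Count array: [2, 0, 1, 2, 0, 1]
(count[i] = number of elements equal to i)
Cumulative count: [2, 2, 3, 5, 5, 6]
Sorted: [0, 0, 2, 3, 3, 5]


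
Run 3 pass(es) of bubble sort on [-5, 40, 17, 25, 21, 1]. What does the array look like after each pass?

After pass 1: [-5, 17, 25, 21, 1, 40] (4 swaps)
After pass 2: [-5, 17, 21, 1, 25, 40] (2 swaps)
After pass 3: [-5, 17, 1, 21, 25, 40] (1 swaps)
Total swaps: 7


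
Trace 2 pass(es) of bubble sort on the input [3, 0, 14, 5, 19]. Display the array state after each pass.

After pass 1: [0, 3, 5, 14, 19] (2 swaps)
After pass 2: [0, 3, 5, 14, 19] (0 swaps)
Total swaps: 2


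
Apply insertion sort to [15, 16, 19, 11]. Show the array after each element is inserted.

First element 15 is already 'sorted'
Insert 16: shifted 0 elements -> [15, 16, 19, 11]
Insert 19: shifted 0 elements -> [15, 16, 19, 11]
Insert 11: shifted 3 elements -> [11, 15, 16, 19]


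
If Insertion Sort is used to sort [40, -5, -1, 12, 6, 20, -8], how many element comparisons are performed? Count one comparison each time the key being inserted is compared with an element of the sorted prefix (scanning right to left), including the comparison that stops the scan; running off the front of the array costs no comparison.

Insert -5: 40 > -5 (shift), reached front = 1 comparison(s) -> [-5, 40, -1, 12, 6, 20, -8]
Insert -1: 40 > -1 (shift), -5 <= -1 (stop) = 2 comparison(s) -> [-5, -1, 40, 12, 6, 20, -8]
Insert 12: 40 > 12 (shift), -1 <= 12 (stop) = 2 comparison(s) -> [-5, -1, 12, 40, 6, 20, -8]
Insert 6: 40 > 6 (shift), 12 > 6 (shift), -1 <= 6 (stop) = 3 comparison(s) -> [-5, -1, 6, 12, 40, 20, -8]
Insert 20: 40 > 20 (shift), 12 <= 20 (stop) = 2 comparison(s) -> [-5, -1, 6, 12, 20, 40, -8]
Insert -8: 40 > -8 (shift), 20 > -8 (shift), 12 > -8 (shift), 6 > -8 (shift), -1 > -8 (shift), -5 > -8 (shift), reached front = 6 comparison(s) -> [-8, -5, -1, 6, 12, 20, 40]
Total comparisons: 1 + 2 + 2 + 3 + 2 + 6 = 16


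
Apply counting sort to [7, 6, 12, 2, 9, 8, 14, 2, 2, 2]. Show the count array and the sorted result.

Count array: [0, 0, 4, 0, 0, 0, 1, 1, 1, 1, 0, 0, 1, 0, 1]
(count[i] = number of elements equal to i)
Cumulative count: [0, 0, 4, 4, 4, 4, 5, 6, 7, 8, 8, 8, 9, 9, 10]
Sorted: [2, 2, 2, 2, 6, 7, 8, 9, 12, 14]


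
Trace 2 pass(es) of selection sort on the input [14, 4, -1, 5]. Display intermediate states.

Pass 1: Select minimum -1 at index 2, swap -> [-1, 4, 14, 5]
Pass 2: Select minimum 4 at index 1, swap -> [-1, 4, 14, 5]


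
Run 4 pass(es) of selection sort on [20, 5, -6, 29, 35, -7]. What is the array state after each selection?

Pass 1: Select minimum -7 at index 5, swap -> [-7, 5, -6, 29, 35, 20]
Pass 2: Select minimum -6 at index 2, swap -> [-7, -6, 5, 29, 35, 20]
Pass 3: Select minimum 5 at index 2, swap -> [-7, -6, 5, 29, 35, 20]
Pass 4: Select minimum 20 at index 5, swap -> [-7, -6, 5, 20, 35, 29]


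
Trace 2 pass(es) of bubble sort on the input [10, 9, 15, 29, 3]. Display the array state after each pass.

After pass 1: [9, 10, 15, 3, 29] (2 swaps)
After pass 2: [9, 10, 3, 15, 29] (1 swaps)
Total swaps: 3


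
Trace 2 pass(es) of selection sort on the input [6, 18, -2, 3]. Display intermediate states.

Pass 1: Select minimum -2 at index 2, swap -> [-2, 18, 6, 3]
Pass 2: Select minimum 3 at index 3, swap -> [-2, 3, 6, 18]


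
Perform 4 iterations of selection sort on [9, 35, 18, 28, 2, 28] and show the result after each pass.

Pass 1: Select minimum 2 at index 4, swap -> [2, 35, 18, 28, 9, 28]
Pass 2: Select minimum 9 at index 4, swap -> [2, 9, 18, 28, 35, 28]
Pass 3: Select minimum 18 at index 2, swap -> [2, 9, 18, 28, 35, 28]
Pass 4: Select minimum 28 at index 3, swap -> [2, 9, 18, 28, 35, 28]


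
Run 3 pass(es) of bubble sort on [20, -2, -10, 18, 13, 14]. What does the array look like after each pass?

After pass 1: [-2, -10, 18, 13, 14, 20] (5 swaps)
After pass 2: [-10, -2, 13, 14, 18, 20] (3 swaps)
After pass 3: [-10, -2, 13, 14, 18, 20] (0 swaps)
Total swaps: 8


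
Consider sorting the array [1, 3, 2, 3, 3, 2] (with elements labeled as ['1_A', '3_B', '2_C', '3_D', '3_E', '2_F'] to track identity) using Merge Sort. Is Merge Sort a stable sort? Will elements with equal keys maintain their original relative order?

Trace Merge Sort on the labeled array (the key is the number; the letter only tracks identity):
  Merge [3_B] + [2_C] -> [2_C, 3_B]
  Merge [1_A] + [2_C, 3_B] -> [1_A, 2_C, 3_B]
  Merge [3_E] + [2_F] -> [2_F, 3_E]
  Merge [3_D] + [2_F, 3_E] -> [2_F, 3_D, 3_E]
  Merge [1_A, 2_C, 3_B] + [2_F, 3_D, 3_E] -> [1_A, 2_C, 2_F, 3_B, 3_D, 3_E]
Final order: [1_A, 2_C, 2_F, 3_B, 3_D, 3_E]
Equal keys:
  value 2: originally 2_C, 2_F; after sorting 2_C, 2_F -> order preserved
  value 3: originally 3_B, 3_D, 3_E; after sorting 3_B, 3_D, 3_E -> order preserved
All equal keys kept their original relative order. Merge Sort is stable: when the heads of the two halves are equal the merge takes from the left half first.
Answer: Stable


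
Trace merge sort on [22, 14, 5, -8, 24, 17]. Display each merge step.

Divide and conquer:
  Merge [14] + [5] -> [5, 14]
  Merge [22] + [5, 14] -> [5, 14, 22]
  Merge [24] + [17] -> [17, 24]
  Merge [-8] + [17, 24] -> [-8, 17, 24]
  Merge [5, 14, 22] + [-8, 17, 24] -> [-8, 5, 14, 17, 22, 24]


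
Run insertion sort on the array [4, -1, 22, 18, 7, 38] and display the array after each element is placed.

First element 4 is already 'sorted'
Insert -1: shifted 1 elements -> [-1, 4, 22, 18, 7, 38]
Insert 22: shifted 0 elements -> [-1, 4, 22, 18, 7, 38]
Insert 18: shifted 1 elements -> [-1, 4, 18, 22, 7, 38]
Insert 7: shifted 2 elements -> [-1, 4, 7, 18, 22, 38]
Insert 38: shifted 0 elements -> [-1, 4, 7, 18, 22, 38]


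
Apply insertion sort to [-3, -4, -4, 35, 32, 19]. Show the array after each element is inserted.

First element -3 is already 'sorted'
Insert -4: shifted 1 elements -> [-4, -3, -4, 35, 32, 19]
Insert -4: shifted 1 elements -> [-4, -4, -3, 35, 32, 19]
Insert 35: shifted 0 elements -> [-4, -4, -3, 35, 32, 19]
Insert 32: shifted 1 elements -> [-4, -4, -3, 32, 35, 19]
Insert 19: shifted 2 elements -> [-4, -4, -3, 19, 32, 35]


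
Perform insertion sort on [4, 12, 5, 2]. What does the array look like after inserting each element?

First element 4 is already 'sorted'
Insert 12: shifted 0 elements -> [4, 12, 5, 2]
Insert 5: shifted 1 elements -> [4, 5, 12, 2]
Insert 2: shifted 3 elements -> [2, 4, 5, 12]


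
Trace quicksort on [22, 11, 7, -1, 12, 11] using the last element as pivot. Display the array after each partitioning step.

Partition 1: pivot=11 at index 3 -> [11, 7, -1, 11, 12, 22]
Partition 2: pivot=-1 at index 0 -> [-1, 7, 11, 11, 12, 22]
Partition 3: pivot=11 at index 2 -> [-1, 7, 11, 11, 12, 22]
Partition 4: pivot=22 at index 5 -> [-1, 7, 11, 11, 12, 22]


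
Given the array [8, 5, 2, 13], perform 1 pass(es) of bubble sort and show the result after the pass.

After pass 1: [5, 2, 8, 13] (2 swaps)
Total swaps: 2


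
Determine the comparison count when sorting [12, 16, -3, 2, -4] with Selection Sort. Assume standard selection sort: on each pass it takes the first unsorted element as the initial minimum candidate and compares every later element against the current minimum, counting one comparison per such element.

Pass 1: scan indices 1..4 for the minimum = 4 comparison(s); min is -4, place at index 0 -> [-4, 16, -3, 2, 12]
Pass 2: scan indices 2..4 for the minimum = 3 comparison(s); min is -3, place at index 1 -> [-4, -3, 16, 2, 12]
Pass 3: scan indices 3..4 for the minimum = 2 comparison(s); min is 2, place at index 2 -> [-4, -3, 2, 16, 12]
Pass 4: scan indices 4..4 for the minimum = 1 comparison(s); min is 12, place at index 3 -> [-4, -3, 2, 12, 16]
Selection sort always scans the whole unsorted suffix, so the count is (n-1) + (n-2) + ... + 1 = n(n-1)/2 = 5*4/2 = 10 regardless of the input order.
Total comparisons: 4 + 3 + 2 + 1 = 10


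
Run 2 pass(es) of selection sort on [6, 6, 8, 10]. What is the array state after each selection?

Pass 1: Select minimum 6 at index 0, swap -> [6, 6, 8, 10]
Pass 2: Select minimum 6 at index 1, swap -> [6, 6, 8, 10]


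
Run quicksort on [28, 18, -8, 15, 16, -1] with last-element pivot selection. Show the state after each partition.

Partition 1: pivot=-1 at index 1 -> [-8, -1, 28, 15, 16, 18]
Partition 2: pivot=18 at index 4 -> [-8, -1, 15, 16, 18, 28]
Partition 3: pivot=16 at index 3 -> [-8, -1, 15, 16, 18, 28]


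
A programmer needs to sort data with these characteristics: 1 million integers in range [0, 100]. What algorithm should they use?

Best choice: Counting sort
Reason: O(n + k) where k=100 is small; linear time beats O(n log n)


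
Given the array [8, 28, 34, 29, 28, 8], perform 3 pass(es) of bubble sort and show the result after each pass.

After pass 1: [8, 28, 29, 28, 8, 34] (3 swaps)
After pass 2: [8, 28, 28, 8, 29, 34] (2 swaps)
After pass 3: [8, 28, 8, 28, 29, 34] (1 swaps)
Total swaps: 6


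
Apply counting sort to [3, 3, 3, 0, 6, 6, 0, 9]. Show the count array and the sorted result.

Count array: [2, 0, 0, 3, 0, 0, 2, 0, 0, 1]
(count[i] = number of elements equal to i)
Cumulative count: [2, 2, 2, 5, 5, 5, 7, 7, 7, 8]
Sorted: [0, 0, 3, 3, 3, 6, 6, 9]


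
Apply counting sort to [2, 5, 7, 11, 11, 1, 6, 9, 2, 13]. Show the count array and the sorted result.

Count array: [0, 1, 2, 0, 0, 1, 1, 1, 0, 1, 0, 2, 0, 1]
(count[i] = number of elements equal to i)
Cumulative count: [0, 1, 3, 3, 3, 4, 5, 6, 6, 7, 7, 9, 9, 10]
Sorted: [1, 2, 2, 5, 6, 7, 9, 11, 11, 13]


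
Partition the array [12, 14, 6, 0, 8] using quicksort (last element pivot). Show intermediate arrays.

Partition 1: pivot=8 at index 2 -> [6, 0, 8, 14, 12]
Partition 2: pivot=0 at index 0 -> [0, 6, 8, 14, 12]
Partition 3: pivot=12 at index 3 -> [0, 6, 8, 12, 14]


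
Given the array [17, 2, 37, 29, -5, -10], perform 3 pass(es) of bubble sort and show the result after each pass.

After pass 1: [2, 17, 29, -5, -10, 37] (4 swaps)
After pass 2: [2, 17, -5, -10, 29, 37] (2 swaps)
After pass 3: [2, -5, -10, 17, 29, 37] (2 swaps)
Total swaps: 8


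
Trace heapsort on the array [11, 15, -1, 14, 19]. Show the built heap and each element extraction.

Build heap: [19, 15, -1, 14, 11]
Extract 19: [15, 14, -1, 11, 19]
Extract 15: [14, 11, -1, 15, 19]
Extract 14: [11, -1, 14, 15, 19]
Extract 11: [-1, 11, 14, 15, 19]


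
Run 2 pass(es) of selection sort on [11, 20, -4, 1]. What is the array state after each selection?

Pass 1: Select minimum -4 at index 2, swap -> [-4, 20, 11, 1]
Pass 2: Select minimum 1 at index 3, swap -> [-4, 1, 11, 20]


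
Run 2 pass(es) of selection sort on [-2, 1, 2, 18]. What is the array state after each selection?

Pass 1: Select minimum -2 at index 0, swap -> [-2, 1, 2, 18]
Pass 2: Select minimum 1 at index 1, swap -> [-2, 1, 2, 18]


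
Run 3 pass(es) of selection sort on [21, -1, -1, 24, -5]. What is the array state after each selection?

Pass 1: Select minimum -5 at index 4, swap -> [-5, -1, -1, 24, 21]
Pass 2: Select minimum -1 at index 1, swap -> [-5, -1, -1, 24, 21]
Pass 3: Select minimum -1 at index 2, swap -> [-5, -1, -1, 24, 21]


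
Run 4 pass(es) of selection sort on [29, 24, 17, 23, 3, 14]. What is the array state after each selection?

Pass 1: Select minimum 3 at index 4, swap -> [3, 24, 17, 23, 29, 14]
Pass 2: Select minimum 14 at index 5, swap -> [3, 14, 17, 23, 29, 24]
Pass 3: Select minimum 17 at index 2, swap -> [3, 14, 17, 23, 29, 24]
Pass 4: Select minimum 23 at index 3, swap -> [3, 14, 17, 23, 29, 24]


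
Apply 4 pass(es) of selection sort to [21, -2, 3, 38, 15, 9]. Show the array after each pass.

Pass 1: Select minimum -2 at index 1, swap -> [-2, 21, 3, 38, 15, 9]
Pass 2: Select minimum 3 at index 2, swap -> [-2, 3, 21, 38, 15, 9]
Pass 3: Select minimum 9 at index 5, swap -> [-2, 3, 9, 38, 15, 21]
Pass 4: Select minimum 15 at index 4, swap -> [-2, 3, 9, 15, 38, 21]


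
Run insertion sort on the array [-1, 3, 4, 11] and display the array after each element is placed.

First element -1 is already 'sorted'
Insert 3: shifted 0 elements -> [-1, 3, 4, 11]
Insert 4: shifted 0 elements -> [-1, 3, 4, 11]
Insert 11: shifted 0 elements -> [-1, 3, 4, 11]


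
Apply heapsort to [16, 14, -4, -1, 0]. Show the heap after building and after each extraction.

Build heap: [16, 14, -4, -1, 0]
Extract 16: [14, 0, -4, -1, 16]
Extract 14: [0, -1, -4, 14, 16]
Extract 0: [-1, -4, 0, 14, 16]
Extract -1: [-4, -1, 0, 14, 16]


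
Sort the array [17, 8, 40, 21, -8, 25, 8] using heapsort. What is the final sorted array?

Build heap: [40, 21, 25, 8, -8, 17, 8]
Extract 40: [25, 21, 17, 8, -8, 8, 40]
Extract 25: [21, 8, 17, 8, -8, 25, 40]
Extract 21: [17, 8, -8, 8, 21, 25, 40]
Extract 17: [8, 8, -8, 17, 21, 25, 40]
Extract 8: [8, -8, 8, 17, 21, 25, 40]
Extract 8: [-8, 8, 8, 17, 21, 25, 40]


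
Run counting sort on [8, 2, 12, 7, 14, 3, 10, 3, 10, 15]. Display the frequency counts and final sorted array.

Count array: [0, 0, 1, 2, 0, 0, 0, 1, 1, 0, 2, 0, 1, 0, 1, 1]
(count[i] = number of elements equal to i)
Cumulative count: [0, 0, 1, 3, 3, 3, 3, 4, 5, 5, 7, 7, 8, 8, 9, 10]
Sorted: [2, 3, 3, 7, 8, 10, 10, 12, 14, 15]


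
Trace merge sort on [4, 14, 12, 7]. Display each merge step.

Divide and conquer:
  Merge [4] + [14] -> [4, 14]
  Merge [12] + [7] -> [7, 12]
  Merge [4, 14] + [7, 12] -> [4, 7, 12, 14]


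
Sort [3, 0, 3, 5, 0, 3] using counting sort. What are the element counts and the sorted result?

Count array: [2, 0, 0, 3, 0, 1]
(count[i] = number of elements equal to i)
Cumulative count: [2, 2, 2, 5, 5, 6]
Sorted: [0, 0, 3, 3, 3, 5]


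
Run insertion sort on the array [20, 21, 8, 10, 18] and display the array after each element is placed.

First element 20 is already 'sorted'
Insert 21: shifted 0 elements -> [20, 21, 8, 10, 18]
Insert 8: shifted 2 elements -> [8, 20, 21, 10, 18]
Insert 10: shifted 2 elements -> [8, 10, 20, 21, 18]
Insert 18: shifted 2 elements -> [8, 10, 18, 20, 21]


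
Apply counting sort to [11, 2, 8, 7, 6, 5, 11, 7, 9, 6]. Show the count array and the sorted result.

Count array: [0, 0, 1, 0, 0, 1, 2, 2, 1, 1, 0, 2]
(count[i] = number of elements equal to i)
Cumulative count: [0, 0, 1, 1, 1, 2, 4, 6, 7, 8, 8, 10]
Sorted: [2, 5, 6, 6, 7, 7, 8, 9, 11, 11]


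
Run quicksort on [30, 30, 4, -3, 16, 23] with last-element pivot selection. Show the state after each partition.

Partition 1: pivot=23 at index 3 -> [4, -3, 16, 23, 30, 30]
Partition 2: pivot=16 at index 2 -> [4, -3, 16, 23, 30, 30]
Partition 3: pivot=-3 at index 0 -> [-3, 4, 16, 23, 30, 30]
Partition 4: pivot=30 at index 5 -> [-3, 4, 16, 23, 30, 30]


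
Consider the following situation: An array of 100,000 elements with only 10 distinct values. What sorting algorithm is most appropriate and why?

Best choice: 3-way quicksort or Counting sort
Reason: 3-way (Dutch national flag) partitioning groups every copy of the pivot together, so with only d=10 distinct keys quicksort finishes in O(n log d) expected time, which is effectively linear; counting sort runs in O(n + k) where k is the size of the key range (not the number of distinct values), so it is linear when the 10 values are integers drawn from a small known range


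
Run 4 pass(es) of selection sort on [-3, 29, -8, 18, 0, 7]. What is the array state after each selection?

Pass 1: Select minimum -8 at index 2, swap -> [-8, 29, -3, 18, 0, 7]
Pass 2: Select minimum -3 at index 2, swap -> [-8, -3, 29, 18, 0, 7]
Pass 3: Select minimum 0 at index 4, swap -> [-8, -3, 0, 18, 29, 7]
Pass 4: Select minimum 7 at index 5, swap -> [-8, -3, 0, 7, 29, 18]


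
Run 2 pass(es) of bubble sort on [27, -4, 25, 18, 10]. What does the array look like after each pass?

After pass 1: [-4, 25, 18, 10, 27] (4 swaps)
After pass 2: [-4, 18, 10, 25, 27] (2 swaps)
Total swaps: 6


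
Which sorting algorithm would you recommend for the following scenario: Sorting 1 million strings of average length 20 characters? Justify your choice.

Best choice: MSD radix sort or Mergesort
Reason: MSD radix sort is a non-comparison sort that buckets the strings by successive character positions, running in time proportional to the total number of characters examined rather than O(n log n) string comparisons; mergesort is a stable O(n log n)-comparison alternative that works for arbitrary variable-length keys


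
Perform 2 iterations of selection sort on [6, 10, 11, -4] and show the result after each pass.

Pass 1: Select minimum -4 at index 3, swap -> [-4, 10, 11, 6]
Pass 2: Select minimum 6 at index 3, swap -> [-4, 6, 11, 10]


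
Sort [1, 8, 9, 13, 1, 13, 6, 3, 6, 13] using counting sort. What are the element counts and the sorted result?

Count array: [0, 2, 0, 1, 0, 0, 2, 0, 1, 1, 0, 0, 0, 3]
(count[i] = number of elements equal to i)
Cumulative count: [0, 2, 2, 3, 3, 3, 5, 5, 6, 7, 7, 7, 7, 10]
Sorted: [1, 1, 3, 6, 6, 8, 9, 13, 13, 13]


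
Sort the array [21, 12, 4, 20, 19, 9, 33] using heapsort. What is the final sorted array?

Build heap: [33, 20, 21, 12, 19, 9, 4]
Extract 33: [21, 20, 9, 12, 19, 4, 33]
Extract 21: [20, 19, 9, 12, 4, 21, 33]
Extract 20: [19, 12, 9, 4, 20, 21, 33]
Extract 19: [12, 4, 9, 19, 20, 21, 33]
Extract 12: [9, 4, 12, 19, 20, 21, 33]
Extract 9: [4, 9, 12, 19, 20, 21, 33]


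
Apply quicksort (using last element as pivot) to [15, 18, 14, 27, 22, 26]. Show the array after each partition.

Partition 1: pivot=26 at index 4 -> [15, 18, 14, 22, 26, 27]
Partition 2: pivot=22 at index 3 -> [15, 18, 14, 22, 26, 27]
Partition 3: pivot=14 at index 0 -> [14, 18, 15, 22, 26, 27]
Partition 4: pivot=15 at index 1 -> [14, 15, 18, 22, 26, 27]


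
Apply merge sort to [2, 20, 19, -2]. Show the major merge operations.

Divide and conquer:
  Merge [2] + [20] -> [2, 20]
  Merge [19] + [-2] -> [-2, 19]
  Merge [2, 20] + [-2, 19] -> [-2, 2, 19, 20]


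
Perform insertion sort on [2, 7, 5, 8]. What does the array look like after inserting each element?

First element 2 is already 'sorted'
Insert 7: shifted 0 elements -> [2, 7, 5, 8]
Insert 5: shifted 1 elements -> [2, 5, 7, 8]
Insert 8: shifted 0 elements -> [2, 5, 7, 8]


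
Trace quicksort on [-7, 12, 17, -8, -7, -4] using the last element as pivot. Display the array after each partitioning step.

Partition 1: pivot=-4 at index 3 -> [-7, -8, -7, -4, 17, 12]
Partition 2: pivot=-7 at index 2 -> [-7, -8, -7, -4, 17, 12]
Partition 3: pivot=-8 at index 0 -> [-8, -7, -7, -4, 17, 12]
Partition 4: pivot=12 at index 4 -> [-8, -7, -7, -4, 12, 17]


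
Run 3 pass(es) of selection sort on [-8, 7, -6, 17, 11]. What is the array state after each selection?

Pass 1: Select minimum -8 at index 0, swap -> [-8, 7, -6, 17, 11]
Pass 2: Select minimum -6 at index 2, swap -> [-8, -6, 7, 17, 11]
Pass 3: Select minimum 7 at index 2, swap -> [-8, -6, 7, 17, 11]


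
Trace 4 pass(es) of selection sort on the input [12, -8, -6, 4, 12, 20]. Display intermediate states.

Pass 1: Select minimum -8 at index 1, swap -> [-8, 12, -6, 4, 12, 20]
Pass 2: Select minimum -6 at index 2, swap -> [-8, -6, 12, 4, 12, 20]
Pass 3: Select minimum 4 at index 3, swap -> [-8, -6, 4, 12, 12, 20]
Pass 4: Select minimum 12 at index 3, swap -> [-8, -6, 4, 12, 12, 20]


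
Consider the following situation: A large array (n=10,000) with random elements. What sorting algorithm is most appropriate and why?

Best choice: Quicksort or Mergesort
Reason: Both have O(n log n) average case; quicksort has lower constant factors


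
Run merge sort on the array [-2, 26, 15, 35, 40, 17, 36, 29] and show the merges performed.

Divide and conquer:
  Merge [-2] + [26] -> [-2, 26]
  Merge [15] + [35] -> [15, 35]
  Merge [-2, 26] + [15, 35] -> [-2, 15, 26, 35]
  Merge [40] + [17] -> [17, 40]
  Merge [36] + [29] -> [29, 36]
  Merge [17, 40] + [29, 36] -> [17, 29, 36, 40]
  Merge [-2, 15, 26, 35] + [17, 29, 36, 40] -> [-2, 15, 17, 26, 29, 35, 36, 40]


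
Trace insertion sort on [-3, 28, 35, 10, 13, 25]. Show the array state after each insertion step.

First element -3 is already 'sorted'
Insert 28: shifted 0 elements -> [-3, 28, 35, 10, 13, 25]
Insert 35: shifted 0 elements -> [-3, 28, 35, 10, 13, 25]
Insert 10: shifted 2 elements -> [-3, 10, 28, 35, 13, 25]
Insert 13: shifted 2 elements -> [-3, 10, 13, 28, 35, 25]
Insert 25: shifted 2 elements -> [-3, 10, 13, 25, 28, 35]


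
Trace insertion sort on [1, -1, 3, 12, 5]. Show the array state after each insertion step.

First element 1 is already 'sorted'
Insert -1: shifted 1 elements -> [-1, 1, 3, 12, 5]
Insert 3: shifted 0 elements -> [-1, 1, 3, 12, 5]
Insert 12: shifted 0 elements -> [-1, 1, 3, 12, 5]
Insert 5: shifted 1 elements -> [-1, 1, 3, 5, 12]


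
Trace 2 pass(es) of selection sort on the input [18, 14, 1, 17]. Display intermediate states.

Pass 1: Select minimum 1 at index 2, swap -> [1, 14, 18, 17]
Pass 2: Select minimum 14 at index 1, swap -> [1, 14, 18, 17]


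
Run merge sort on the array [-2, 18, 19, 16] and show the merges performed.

Divide and conquer:
  Merge [-2] + [18] -> [-2, 18]
  Merge [19] + [16] -> [16, 19]
  Merge [-2, 18] + [16, 19] -> [-2, 16, 18, 19]


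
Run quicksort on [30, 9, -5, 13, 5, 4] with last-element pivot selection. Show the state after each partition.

Partition 1: pivot=4 at index 1 -> [-5, 4, 30, 13, 5, 9]
Partition 2: pivot=9 at index 3 -> [-5, 4, 5, 9, 30, 13]
Partition 3: pivot=13 at index 4 -> [-5, 4, 5, 9, 13, 30]


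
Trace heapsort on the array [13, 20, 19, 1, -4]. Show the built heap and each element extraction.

Build heap: [20, 13, 19, 1, -4]
Extract 20: [19, 13, -4, 1, 20]
Extract 19: [13, 1, -4, 19, 20]
Extract 13: [1, -4, 13, 19, 20]
Extract 1: [-4, 1, 13, 19, 20]


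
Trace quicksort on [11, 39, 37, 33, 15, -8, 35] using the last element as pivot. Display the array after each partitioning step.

Partition 1: pivot=35 at index 4 -> [11, 33, 15, -8, 35, 39, 37]
Partition 2: pivot=-8 at index 0 -> [-8, 33, 15, 11, 35, 39, 37]
Partition 3: pivot=11 at index 1 -> [-8, 11, 15, 33, 35, 39, 37]
Partition 4: pivot=33 at index 3 -> [-8, 11, 15, 33, 35, 39, 37]
Partition 5: pivot=37 at index 5 -> [-8, 11, 15, 33, 35, 37, 39]


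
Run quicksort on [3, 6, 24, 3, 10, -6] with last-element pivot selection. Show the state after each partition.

Partition 1: pivot=-6 at index 0 -> [-6, 6, 24, 3, 10, 3]
Partition 2: pivot=3 at index 2 -> [-6, 3, 3, 6, 10, 24]
Partition 3: pivot=24 at index 5 -> [-6, 3, 3, 6, 10, 24]
Partition 4: pivot=10 at index 4 -> [-6, 3, 3, 6, 10, 24]


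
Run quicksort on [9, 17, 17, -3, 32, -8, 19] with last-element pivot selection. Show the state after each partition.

Partition 1: pivot=19 at index 5 -> [9, 17, 17, -3, -8, 19, 32]
Partition 2: pivot=-8 at index 0 -> [-8, 17, 17, -3, 9, 19, 32]
Partition 3: pivot=9 at index 2 -> [-8, -3, 9, 17, 17, 19, 32]
Partition 4: pivot=17 at index 4 -> [-8, -3, 9, 17, 17, 19, 32]


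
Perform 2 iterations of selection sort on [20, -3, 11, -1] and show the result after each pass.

Pass 1: Select minimum -3 at index 1, swap -> [-3, 20, 11, -1]
Pass 2: Select minimum -1 at index 3, swap -> [-3, -1, 11, 20]


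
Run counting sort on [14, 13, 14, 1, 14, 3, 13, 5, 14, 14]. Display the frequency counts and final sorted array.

Count array: [0, 1, 0, 1, 0, 1, 0, 0, 0, 0, 0, 0, 0, 2, 5]
(count[i] = number of elements equal to i)
Cumulative count: [0, 1, 1, 2, 2, 3, 3, 3, 3, 3, 3, 3, 3, 5, 10]
Sorted: [1, 3, 5, 13, 13, 14, 14, 14, 14, 14]


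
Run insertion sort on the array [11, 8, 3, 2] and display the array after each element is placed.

First element 11 is already 'sorted'
Insert 8: shifted 1 elements -> [8, 11, 3, 2]
Insert 3: shifted 2 elements -> [3, 8, 11, 2]
Insert 2: shifted 3 elements -> [2, 3, 8, 11]
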